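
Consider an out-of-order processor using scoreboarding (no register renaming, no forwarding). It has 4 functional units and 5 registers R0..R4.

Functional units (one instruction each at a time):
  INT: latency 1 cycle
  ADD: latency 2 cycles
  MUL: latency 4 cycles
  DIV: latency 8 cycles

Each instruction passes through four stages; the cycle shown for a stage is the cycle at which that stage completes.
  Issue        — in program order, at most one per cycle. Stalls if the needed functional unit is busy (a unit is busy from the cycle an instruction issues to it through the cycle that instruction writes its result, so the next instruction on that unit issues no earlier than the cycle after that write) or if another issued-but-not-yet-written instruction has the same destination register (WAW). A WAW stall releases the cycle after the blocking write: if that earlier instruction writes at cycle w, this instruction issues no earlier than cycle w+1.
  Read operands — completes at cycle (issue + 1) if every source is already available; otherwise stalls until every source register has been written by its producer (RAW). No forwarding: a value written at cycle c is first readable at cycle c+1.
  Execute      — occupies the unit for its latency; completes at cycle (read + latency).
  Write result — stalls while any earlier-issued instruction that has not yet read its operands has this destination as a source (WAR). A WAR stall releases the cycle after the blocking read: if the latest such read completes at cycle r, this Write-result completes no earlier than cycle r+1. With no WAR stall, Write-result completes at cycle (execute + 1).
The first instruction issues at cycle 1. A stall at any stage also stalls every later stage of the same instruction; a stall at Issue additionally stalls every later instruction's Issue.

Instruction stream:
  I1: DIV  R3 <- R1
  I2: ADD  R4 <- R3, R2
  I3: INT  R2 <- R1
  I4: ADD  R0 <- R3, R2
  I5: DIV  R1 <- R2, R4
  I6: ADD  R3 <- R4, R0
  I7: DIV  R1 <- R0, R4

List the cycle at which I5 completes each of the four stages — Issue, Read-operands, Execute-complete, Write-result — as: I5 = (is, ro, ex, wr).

t=1  issue I1 (DIV)
t=2  I1 read-ops · issue I2 (ADD)
t=3  issue I3 (INT)
t=4  I3 read-ops
t=5  I3 finished on INT
t=10  I1 finished on DIV
t=11  I1→R3
t=12  I2 read-ops
t=13  I3→R2
t=14  I2 finished on ADD
t=15  I2→R4
t=16  issue I4 (ADD)
t=17  I4 read-ops · issue I5 (DIV)
t=18  I5 read-ops
t=19  I4 finished on ADD
t=20  I4→R0
t=21  issue I6 (ADD)
t=22  I6 read-ops
t=24  I6 finished on ADD
t=25  I6→R3
t=26  I5 finished on DIV
t=27  I5→R1
t=28  issue I7 (DIV)
t=29  I7 read-ops
t=37  I7 finished on DIV
t=38  I7→R1

I5 = (17, 18, 26, 27)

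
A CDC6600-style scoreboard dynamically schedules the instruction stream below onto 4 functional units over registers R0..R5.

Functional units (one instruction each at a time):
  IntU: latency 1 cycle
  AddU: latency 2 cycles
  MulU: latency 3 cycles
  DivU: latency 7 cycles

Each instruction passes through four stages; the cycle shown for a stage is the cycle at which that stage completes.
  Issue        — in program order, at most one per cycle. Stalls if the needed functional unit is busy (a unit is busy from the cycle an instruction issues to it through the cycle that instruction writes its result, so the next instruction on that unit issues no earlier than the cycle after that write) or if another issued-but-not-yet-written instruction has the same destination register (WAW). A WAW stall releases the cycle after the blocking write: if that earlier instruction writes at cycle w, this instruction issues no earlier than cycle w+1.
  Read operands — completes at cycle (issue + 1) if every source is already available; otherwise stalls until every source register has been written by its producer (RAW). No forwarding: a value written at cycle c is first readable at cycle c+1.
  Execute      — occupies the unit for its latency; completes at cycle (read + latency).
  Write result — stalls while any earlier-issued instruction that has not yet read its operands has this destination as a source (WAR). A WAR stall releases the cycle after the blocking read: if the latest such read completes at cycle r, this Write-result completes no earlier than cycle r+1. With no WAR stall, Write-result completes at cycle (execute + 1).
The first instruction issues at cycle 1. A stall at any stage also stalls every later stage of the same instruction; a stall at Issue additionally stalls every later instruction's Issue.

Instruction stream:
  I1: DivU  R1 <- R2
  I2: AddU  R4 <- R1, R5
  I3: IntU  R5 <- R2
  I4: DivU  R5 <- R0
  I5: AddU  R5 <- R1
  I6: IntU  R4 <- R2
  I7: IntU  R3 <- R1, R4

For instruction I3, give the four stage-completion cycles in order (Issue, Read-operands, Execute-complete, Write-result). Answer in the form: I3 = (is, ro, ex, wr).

[I1] 1/2/9/10
[I2] 2/11/13/14  (RAW R1: wait I1 write@10)
[I3] 3/4/5/12  (WAR R5: wait I2 read@11)
[I4] 13/14/21/22  (WAW R5: wait I3 write@12)
[I5] 23/24/26/27  (WAW R5: wait I4 write@22)
[I6] 24/25/26/27
[I7] 28/29/30/31  (struct: IntU busy until I6 writes@27)

I3 = (3, 4, 5, 12)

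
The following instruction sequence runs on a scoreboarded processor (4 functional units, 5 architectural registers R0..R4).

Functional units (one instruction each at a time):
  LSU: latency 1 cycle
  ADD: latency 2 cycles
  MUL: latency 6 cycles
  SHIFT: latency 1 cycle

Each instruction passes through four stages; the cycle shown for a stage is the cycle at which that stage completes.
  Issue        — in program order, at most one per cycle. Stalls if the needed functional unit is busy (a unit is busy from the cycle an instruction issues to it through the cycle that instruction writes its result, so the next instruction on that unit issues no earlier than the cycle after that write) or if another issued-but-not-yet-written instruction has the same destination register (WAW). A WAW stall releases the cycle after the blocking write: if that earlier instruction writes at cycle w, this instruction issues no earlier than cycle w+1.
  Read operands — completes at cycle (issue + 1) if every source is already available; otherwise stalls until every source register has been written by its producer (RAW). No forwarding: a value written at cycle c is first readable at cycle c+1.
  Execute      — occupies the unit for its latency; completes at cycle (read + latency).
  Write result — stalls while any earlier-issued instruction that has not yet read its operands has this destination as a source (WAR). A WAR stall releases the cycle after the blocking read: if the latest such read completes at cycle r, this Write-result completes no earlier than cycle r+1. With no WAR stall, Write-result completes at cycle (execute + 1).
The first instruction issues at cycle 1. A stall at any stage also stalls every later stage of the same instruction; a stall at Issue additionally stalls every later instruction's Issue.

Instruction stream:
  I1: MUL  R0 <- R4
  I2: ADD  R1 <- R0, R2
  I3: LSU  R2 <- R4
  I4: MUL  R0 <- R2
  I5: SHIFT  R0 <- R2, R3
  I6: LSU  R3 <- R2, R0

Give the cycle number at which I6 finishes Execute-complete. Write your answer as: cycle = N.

cycle = 25

  I1 | 1 | 2 | 8 | 9
  I2 | 2 | 10 | 12 | 13   RAW R0: wait I1 write@9
  I3 | 3 | 4 | 5 | 11   WAR R2: wait I2 read@10
  I4 | 10 | 12 | 18 | 19   struct: MUL busy until I1 writes@9 · RAW R2: wait I3 write@11
  I5 | 20 | 21 | 22 | 23   WAW R0: wait I4 write@19
  I6 | 21 | 24 | 25 | 26   RAW R0: wait I5 write@23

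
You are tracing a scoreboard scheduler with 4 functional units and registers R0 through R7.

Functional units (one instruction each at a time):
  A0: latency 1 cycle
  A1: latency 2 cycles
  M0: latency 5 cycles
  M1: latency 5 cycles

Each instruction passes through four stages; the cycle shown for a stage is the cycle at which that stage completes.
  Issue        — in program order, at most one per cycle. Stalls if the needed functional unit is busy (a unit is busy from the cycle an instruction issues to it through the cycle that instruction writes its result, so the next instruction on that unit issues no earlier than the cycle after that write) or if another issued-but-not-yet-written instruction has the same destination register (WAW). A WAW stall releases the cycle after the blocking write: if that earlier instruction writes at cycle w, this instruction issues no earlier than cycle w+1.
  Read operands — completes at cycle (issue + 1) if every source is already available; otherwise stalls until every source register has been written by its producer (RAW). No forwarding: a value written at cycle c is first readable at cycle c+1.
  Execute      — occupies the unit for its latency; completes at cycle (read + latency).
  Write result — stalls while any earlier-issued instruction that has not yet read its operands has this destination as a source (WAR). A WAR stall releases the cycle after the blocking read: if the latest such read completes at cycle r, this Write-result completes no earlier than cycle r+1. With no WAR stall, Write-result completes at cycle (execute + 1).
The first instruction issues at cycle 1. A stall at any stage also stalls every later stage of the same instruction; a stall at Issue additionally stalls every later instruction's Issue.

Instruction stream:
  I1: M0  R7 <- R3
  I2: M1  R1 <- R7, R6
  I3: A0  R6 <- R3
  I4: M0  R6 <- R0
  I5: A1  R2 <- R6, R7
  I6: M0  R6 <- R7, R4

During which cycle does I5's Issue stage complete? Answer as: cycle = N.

cycle = 12

c1: issue I1 (M0)
c2: I1 read-ops, issue I2 (M1)
c3: issue I3 (A0)
c4: I3 read-ops
c5: I3 finished on A0
c7: I1 finished on M0
c8: I1→R7
c9: I2 read-ops
c10: I3→R6
c11: issue I4 (M0)
c12: I4 read-ops, issue I5 (A1)
c14: I2 finished on M1
c15: I2→R1
c17: I4 finished on M0
c18: I4→R6
c19: I5 read-ops, issue I6 (M0)
c20: I6 read-ops
c21: I5 finished on A1
c22: I5→R2
c25: I6 finished on M0
c26: I6→R6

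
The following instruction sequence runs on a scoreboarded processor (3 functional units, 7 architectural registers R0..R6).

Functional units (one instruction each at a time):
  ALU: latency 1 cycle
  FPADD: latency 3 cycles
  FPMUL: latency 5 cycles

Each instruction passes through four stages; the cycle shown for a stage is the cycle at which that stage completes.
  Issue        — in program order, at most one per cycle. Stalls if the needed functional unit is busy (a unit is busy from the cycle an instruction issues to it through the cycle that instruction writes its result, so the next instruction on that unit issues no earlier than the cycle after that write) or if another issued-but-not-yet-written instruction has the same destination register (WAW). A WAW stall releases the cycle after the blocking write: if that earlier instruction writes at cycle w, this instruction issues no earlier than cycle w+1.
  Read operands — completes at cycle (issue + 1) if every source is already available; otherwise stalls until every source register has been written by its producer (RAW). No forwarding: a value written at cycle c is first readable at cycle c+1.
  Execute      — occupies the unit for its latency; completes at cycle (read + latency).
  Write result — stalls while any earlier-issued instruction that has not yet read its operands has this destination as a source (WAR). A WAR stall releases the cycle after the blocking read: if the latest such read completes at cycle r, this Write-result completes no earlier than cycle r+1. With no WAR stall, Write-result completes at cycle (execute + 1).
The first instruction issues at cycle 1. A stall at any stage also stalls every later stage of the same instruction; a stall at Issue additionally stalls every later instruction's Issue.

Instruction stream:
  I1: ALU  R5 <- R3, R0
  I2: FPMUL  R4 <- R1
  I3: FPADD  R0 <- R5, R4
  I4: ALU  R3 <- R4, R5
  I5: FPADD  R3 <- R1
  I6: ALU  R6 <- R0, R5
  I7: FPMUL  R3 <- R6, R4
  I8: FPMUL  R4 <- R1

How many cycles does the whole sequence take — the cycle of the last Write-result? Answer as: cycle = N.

cycle = 36

c1: I1→ALU
c2: I1 RO · I2→FPMUL
c3: I1 EX · I2 RO · I3→FPADD
c4: I1 WR R5
c5: I4→ALU
c8: I2 EX
c9: I2 WR R4
c10: I3 RO · I4 RO
c11: I4 EX
c12: I4 WR R3
c13: I3 EX
c14: I3 WR R0
c15: I5→FPADD
c16: I5 RO · I6→ALU
c17: I6 RO
c18: I6 EX
c19: I5 EX · I6 WR R6
c20: I5 WR R3
c21: I7→FPMUL
c22: I7 RO
c27: I7 EX
c28: I7 WR R3
c29: I8→FPMUL
c30: I8 RO
c35: I8 EX
c36: I8 WR R4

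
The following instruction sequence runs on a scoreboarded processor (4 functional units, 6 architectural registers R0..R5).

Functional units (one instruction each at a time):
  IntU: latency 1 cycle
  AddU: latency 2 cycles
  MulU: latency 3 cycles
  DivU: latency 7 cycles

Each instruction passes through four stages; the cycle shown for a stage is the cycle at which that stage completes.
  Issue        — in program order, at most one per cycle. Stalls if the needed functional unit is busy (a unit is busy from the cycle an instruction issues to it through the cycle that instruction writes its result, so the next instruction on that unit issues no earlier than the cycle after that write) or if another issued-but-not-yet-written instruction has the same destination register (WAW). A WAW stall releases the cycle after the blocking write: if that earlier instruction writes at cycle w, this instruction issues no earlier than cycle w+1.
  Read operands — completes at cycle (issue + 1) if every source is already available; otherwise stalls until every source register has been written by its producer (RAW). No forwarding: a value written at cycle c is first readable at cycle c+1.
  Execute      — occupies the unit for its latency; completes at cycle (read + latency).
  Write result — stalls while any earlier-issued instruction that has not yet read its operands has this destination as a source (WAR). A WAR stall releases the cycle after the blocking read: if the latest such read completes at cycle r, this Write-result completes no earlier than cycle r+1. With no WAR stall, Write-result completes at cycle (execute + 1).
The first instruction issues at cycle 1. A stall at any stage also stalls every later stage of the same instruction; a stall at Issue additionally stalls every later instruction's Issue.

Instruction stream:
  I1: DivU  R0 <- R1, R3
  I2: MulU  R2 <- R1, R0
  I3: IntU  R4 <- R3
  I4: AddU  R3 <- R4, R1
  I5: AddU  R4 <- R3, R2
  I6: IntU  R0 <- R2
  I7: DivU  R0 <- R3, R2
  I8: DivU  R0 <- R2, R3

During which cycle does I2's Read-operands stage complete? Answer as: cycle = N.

cycle = 11

I1: IS=1 RO=2 EX=9 WR=10
I2: IS=2 RO=11 EX=14 WR=15  [RAW R0: wait I1 write@10]
I3: IS=3 RO=4 EX=5 WR=6
I4: IS=4 RO=7 EX=9 WR=10  [RAW R4: wait I3 write@6]
I5: IS=11 RO=16 EX=18 WR=19  [struct: AddU busy until I4 writes@10; RAW R2: wait I2 write@15]
I6: IS=12 RO=16 EX=17 WR=18  [RAW R2: wait I2 write@15]
I7: IS=19 RO=20 EX=27 WR=28  [WAW R0: wait I6 write@18]
I8: IS=29 RO=30 EX=37 WR=38  [struct: DivU busy until I7 writes@28]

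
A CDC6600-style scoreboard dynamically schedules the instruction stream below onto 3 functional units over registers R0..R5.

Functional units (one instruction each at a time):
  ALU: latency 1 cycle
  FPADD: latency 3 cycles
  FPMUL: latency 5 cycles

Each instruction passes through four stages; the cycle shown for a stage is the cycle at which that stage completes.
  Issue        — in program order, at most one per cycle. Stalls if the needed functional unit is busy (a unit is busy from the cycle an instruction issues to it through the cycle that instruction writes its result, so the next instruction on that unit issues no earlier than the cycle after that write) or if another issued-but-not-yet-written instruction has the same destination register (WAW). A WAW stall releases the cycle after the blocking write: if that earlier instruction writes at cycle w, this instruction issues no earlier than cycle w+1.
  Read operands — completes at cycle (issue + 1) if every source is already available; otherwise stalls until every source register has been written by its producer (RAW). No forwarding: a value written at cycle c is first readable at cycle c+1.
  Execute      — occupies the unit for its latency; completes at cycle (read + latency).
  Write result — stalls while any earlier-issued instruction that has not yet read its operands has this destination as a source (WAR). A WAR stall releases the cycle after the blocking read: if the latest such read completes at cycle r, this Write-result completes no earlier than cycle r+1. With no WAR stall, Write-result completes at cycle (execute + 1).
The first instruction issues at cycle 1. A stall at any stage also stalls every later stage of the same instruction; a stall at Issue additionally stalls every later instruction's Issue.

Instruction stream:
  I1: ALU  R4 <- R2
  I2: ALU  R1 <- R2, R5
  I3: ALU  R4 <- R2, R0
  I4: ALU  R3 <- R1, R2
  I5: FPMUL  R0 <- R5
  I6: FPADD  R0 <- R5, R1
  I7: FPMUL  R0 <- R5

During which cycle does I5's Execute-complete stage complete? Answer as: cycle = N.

cycle = 20

  I1 | 1 | 2 | 3 | 4
  I2 | 5 | 6 | 7 | 8   struct: ALU busy until I1 writes@4
  I3 | 9 | 10 | 11 | 12   struct: ALU busy until I2 writes@8
  I4 | 13 | 14 | 15 | 16   struct: ALU busy until I3 writes@12
  I5 | 14 | 15 | 20 | 21
  I6 | 22 | 23 | 26 | 27   WAW R0: wait I5 write@21
  I7 | 28 | 29 | 34 | 35   WAW R0: wait I6 write@27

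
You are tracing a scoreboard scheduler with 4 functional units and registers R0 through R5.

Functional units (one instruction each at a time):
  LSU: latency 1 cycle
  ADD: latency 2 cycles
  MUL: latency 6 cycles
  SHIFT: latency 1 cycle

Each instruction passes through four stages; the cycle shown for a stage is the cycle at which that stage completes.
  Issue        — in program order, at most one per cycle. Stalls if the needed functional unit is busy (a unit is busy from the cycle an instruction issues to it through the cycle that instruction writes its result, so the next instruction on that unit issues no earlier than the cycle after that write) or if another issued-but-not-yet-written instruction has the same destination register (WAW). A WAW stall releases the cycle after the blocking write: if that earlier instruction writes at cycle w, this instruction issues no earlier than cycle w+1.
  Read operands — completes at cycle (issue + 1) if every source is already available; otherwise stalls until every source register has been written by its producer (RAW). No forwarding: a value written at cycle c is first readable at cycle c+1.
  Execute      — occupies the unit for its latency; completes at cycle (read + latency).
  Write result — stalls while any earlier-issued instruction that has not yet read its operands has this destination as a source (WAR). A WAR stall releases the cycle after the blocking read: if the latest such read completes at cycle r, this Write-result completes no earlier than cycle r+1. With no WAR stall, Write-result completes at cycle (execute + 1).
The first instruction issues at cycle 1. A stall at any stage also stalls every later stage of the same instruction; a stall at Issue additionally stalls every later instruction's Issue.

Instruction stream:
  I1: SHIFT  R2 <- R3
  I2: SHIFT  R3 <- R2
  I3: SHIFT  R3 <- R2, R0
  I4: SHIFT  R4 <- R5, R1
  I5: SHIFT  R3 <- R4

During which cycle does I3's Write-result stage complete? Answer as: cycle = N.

cycle = 12

I1: IS=1 RO=2 EX=3 WR=4
I2: IS=5 RO=6 EX=7 WR=8  [struct: SHIFT busy until I1 writes@4]
I3: IS=9 RO=10 EX=11 WR=12  [struct: SHIFT busy until I2 writes@8]
I4: IS=13 RO=14 EX=15 WR=16  [struct: SHIFT busy until I3 writes@12]
I5: IS=17 RO=18 EX=19 WR=20  [struct: SHIFT busy until I4 writes@16]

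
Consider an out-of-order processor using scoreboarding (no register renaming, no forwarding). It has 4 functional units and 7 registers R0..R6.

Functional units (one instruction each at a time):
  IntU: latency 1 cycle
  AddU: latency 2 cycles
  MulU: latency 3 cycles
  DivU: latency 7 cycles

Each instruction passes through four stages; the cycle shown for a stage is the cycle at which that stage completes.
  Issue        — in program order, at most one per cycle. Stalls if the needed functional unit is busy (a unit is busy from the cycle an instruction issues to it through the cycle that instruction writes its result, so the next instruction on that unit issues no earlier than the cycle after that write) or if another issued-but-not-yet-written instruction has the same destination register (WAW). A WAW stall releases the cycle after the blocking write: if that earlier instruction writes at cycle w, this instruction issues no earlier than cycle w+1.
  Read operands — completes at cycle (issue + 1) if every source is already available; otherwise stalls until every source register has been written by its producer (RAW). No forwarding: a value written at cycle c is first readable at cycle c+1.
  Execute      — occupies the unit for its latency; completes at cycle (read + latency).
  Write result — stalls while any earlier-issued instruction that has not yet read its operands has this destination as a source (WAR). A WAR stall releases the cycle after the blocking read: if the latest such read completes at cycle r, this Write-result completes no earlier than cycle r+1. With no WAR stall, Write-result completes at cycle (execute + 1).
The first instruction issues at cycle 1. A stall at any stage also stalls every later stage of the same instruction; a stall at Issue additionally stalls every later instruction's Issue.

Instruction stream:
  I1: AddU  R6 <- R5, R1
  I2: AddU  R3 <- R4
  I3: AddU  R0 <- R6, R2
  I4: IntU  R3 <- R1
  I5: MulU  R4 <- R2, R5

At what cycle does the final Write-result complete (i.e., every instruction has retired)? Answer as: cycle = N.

cycle 1: issue I1 (AddU)
cycle 2: I1 read-ops
cycle 4: I1 finished on AddU
cycle 5: I1→R6
cycle 6: issue I2 (AddU)
cycle 7: I2 read-ops
cycle 9: I2 finished on AddU
cycle 10: I2→R3
cycle 11: issue I3 (AddU)
cycle 12: I3 read-ops; issue I4 (IntU)
cycle 13: I4 read-ops; issue I5 (MulU)
cycle 14: I3 finished on AddU; I4 finished on IntU; I5 read-ops
cycle 15: I3→R0; I4→R3
cycle 17: I5 finished on MulU
cycle 18: I5→R4

cycle = 18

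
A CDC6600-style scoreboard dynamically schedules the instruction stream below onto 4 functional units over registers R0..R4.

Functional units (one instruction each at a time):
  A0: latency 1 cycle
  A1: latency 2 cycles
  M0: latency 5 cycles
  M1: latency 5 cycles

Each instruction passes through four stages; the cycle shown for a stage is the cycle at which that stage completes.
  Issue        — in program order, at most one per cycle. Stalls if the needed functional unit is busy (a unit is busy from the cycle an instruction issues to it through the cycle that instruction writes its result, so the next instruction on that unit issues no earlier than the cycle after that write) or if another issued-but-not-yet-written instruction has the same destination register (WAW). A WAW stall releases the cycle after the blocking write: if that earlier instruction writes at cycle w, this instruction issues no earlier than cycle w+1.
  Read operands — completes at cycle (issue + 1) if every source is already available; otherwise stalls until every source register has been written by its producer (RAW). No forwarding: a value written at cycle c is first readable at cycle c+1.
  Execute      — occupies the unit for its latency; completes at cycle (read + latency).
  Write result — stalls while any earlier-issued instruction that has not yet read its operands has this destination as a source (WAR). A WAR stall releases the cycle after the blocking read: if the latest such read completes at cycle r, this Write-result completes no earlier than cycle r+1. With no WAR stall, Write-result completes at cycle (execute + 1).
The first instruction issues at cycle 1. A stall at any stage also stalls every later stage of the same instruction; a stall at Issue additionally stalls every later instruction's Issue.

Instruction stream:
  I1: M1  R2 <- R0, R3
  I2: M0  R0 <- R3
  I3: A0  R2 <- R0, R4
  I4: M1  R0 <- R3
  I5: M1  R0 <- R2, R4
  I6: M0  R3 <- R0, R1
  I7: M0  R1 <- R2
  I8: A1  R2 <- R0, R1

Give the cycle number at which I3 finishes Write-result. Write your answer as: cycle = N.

I1  is:1  ro:2  ex:7  wr:8
I2  is:2  ro:3  ex:8  wr:9
I3  is:9  ro:10  ex:11  wr:12  — WAW R2: wait I1 write@8
I4  is:10  ro:11  ex:16  wr:17
I5  is:18  ro:19  ex:24  wr:25  — struct: M1 busy until I4 writes@17
I6  is:19  ro:26  ex:31  wr:32  — RAW R0: wait I5 write@25
I7  is:33  ro:34  ex:39  wr:40  — struct: M0 busy until I6 writes@32
I8  is:34  ro:41  ex:43  wr:44  — RAW R1: wait I7 write@40

cycle = 12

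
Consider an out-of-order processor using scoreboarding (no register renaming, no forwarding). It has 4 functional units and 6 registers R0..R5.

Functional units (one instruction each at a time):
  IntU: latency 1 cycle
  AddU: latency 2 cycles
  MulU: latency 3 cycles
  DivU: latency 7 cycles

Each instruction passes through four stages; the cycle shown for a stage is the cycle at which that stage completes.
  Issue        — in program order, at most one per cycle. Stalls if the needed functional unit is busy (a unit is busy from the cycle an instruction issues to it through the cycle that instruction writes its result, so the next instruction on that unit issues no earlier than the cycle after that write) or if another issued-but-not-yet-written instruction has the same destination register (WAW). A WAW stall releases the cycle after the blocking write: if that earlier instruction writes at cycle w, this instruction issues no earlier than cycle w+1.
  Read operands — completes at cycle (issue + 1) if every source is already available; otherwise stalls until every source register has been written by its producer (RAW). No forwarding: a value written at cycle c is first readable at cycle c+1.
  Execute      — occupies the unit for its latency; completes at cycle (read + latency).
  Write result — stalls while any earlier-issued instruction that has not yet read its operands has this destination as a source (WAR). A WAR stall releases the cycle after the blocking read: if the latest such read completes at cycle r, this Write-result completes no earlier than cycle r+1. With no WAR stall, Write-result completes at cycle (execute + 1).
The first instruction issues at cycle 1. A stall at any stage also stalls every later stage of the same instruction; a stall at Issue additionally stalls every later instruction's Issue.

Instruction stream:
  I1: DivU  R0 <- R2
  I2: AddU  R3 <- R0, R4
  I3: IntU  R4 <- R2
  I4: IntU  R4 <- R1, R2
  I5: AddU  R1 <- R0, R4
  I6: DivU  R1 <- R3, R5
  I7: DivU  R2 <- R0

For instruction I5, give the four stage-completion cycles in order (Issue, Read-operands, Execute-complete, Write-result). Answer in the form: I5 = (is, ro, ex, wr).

I5 = (15, 17, 19, 20)

1) issue 1, read 2, done 9, write 10
2) issue 2, read 11, done 13, write 14  <RAW R0: wait I1 write@10>
3) issue 3, read 4, done 5, write 12  <WAR R4: wait I2 read@11>
4) issue 13, read 14, done 15, write 16  <struct: IntU busy until I3 writes@12>
5) issue 15, read 17, done 19, write 20  <struct: AddU busy until I2 writes@14 / RAW R4: wait I4 write@16>
6) issue 21, read 22, done 29, write 30  <WAW R1: wait I5 write@20>
7) issue 31, read 32, done 39, write 40  <struct: DivU busy until I6 writes@30>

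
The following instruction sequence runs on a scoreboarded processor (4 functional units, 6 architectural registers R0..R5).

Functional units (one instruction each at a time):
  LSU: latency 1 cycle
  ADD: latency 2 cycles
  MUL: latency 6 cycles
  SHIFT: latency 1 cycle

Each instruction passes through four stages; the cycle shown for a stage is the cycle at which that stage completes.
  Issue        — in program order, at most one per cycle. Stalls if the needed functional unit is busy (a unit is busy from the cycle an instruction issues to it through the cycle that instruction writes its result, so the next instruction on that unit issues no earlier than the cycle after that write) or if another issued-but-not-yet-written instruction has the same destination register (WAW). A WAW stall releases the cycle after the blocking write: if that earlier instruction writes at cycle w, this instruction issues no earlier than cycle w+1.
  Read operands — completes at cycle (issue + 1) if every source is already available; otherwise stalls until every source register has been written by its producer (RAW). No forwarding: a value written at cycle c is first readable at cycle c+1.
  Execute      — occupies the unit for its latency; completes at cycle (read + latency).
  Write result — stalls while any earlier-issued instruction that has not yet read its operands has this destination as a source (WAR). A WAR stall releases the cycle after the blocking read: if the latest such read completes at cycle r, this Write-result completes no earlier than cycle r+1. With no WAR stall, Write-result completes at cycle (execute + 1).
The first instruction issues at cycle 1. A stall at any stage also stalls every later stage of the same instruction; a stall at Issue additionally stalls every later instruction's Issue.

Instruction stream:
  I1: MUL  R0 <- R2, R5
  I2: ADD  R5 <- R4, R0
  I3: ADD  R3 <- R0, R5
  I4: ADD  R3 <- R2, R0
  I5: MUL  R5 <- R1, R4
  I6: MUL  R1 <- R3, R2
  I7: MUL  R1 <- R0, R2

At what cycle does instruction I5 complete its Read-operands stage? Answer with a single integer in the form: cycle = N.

cycle = 21

[1] I1→MUL
[2] I1 RO, I2→ADD
[8] I1 EX
[9] I1 WR R0
[10] I2 RO
[12] I2 EX
[13] I2 WR R5
[14] I3→ADD
[15] I3 RO
[17] I3 EX
[18] I3 WR R3
[19] I4→ADD
[20] I4 RO, I5→MUL
[21] I5 RO
[22] I4 EX
[23] I4 WR R3
[27] I5 EX
[28] I5 WR R5
[29] I6→MUL
[30] I6 RO
[36] I6 EX
[37] I6 WR R1
[38] I7→MUL
[39] I7 RO
[45] I7 EX
[46] I7 WR R1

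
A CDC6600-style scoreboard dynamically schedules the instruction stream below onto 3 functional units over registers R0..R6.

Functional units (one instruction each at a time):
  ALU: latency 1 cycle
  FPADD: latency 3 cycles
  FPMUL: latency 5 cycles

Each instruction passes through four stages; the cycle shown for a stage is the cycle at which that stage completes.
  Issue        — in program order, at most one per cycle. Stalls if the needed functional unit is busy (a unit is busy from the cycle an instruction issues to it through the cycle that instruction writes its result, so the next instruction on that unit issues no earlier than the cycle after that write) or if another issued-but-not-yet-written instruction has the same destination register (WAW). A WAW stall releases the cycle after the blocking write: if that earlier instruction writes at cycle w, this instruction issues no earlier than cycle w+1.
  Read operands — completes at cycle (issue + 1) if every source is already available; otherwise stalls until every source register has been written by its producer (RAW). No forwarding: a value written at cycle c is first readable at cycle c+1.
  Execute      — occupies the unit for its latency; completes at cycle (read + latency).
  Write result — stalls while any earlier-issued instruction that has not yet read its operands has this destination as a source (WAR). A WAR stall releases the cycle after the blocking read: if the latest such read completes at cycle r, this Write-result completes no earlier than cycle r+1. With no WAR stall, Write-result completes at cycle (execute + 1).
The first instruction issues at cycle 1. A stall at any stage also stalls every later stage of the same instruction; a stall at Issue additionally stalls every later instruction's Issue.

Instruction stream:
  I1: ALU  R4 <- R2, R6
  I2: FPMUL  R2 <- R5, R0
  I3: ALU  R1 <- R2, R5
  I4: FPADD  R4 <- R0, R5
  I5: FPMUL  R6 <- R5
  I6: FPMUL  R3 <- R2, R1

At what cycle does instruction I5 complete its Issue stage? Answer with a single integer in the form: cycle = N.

cycle = 10

[I1] 1/2/3/4
[I2] 2/3/8/9
[I3] 5/10/11/12  (struct: ALU busy until I1 writes@4; RAW R2: wait I2 write@9)
[I4] 6/7/10/11
[I5] 10/11/16/17  (struct: FPMUL busy until I2 writes@9)
[I6] 18/19/24/25  (struct: FPMUL busy until I5 writes@17)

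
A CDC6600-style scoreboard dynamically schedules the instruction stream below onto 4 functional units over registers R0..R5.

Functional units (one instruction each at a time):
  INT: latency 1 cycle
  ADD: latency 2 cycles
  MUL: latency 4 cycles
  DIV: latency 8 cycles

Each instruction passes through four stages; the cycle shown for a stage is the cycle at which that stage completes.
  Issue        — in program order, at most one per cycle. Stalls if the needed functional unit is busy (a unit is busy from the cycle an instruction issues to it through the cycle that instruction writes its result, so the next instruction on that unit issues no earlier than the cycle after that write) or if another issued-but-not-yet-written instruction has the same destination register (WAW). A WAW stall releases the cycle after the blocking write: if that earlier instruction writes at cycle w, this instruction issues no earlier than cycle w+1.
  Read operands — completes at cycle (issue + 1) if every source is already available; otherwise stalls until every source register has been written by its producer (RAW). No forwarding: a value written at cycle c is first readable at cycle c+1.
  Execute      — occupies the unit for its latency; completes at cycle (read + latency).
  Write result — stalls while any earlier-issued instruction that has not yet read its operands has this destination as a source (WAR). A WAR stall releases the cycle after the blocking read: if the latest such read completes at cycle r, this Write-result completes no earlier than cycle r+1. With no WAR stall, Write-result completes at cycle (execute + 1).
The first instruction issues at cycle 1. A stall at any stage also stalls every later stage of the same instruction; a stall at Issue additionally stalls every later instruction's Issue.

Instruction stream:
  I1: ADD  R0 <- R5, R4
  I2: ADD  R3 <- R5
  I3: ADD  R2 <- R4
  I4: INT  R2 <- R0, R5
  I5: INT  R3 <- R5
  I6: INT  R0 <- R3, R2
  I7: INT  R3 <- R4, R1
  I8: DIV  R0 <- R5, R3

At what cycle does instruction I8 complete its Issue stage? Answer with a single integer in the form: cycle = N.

t=1  I1→ADD
t=2  I1 RO
t=4  I1 EX
t=5  I1 WR R0
t=6  I2→ADD
t=7  I2 RO
t=9  I2 EX
t=10  I2 WR R3
t=11  I3→ADD
t=12  I3 RO
t=14  I3 EX
t=15  I3 WR R2
t=16  I4→INT
t=17  I4 RO
t=18  I4 EX
t=19  I4 WR R2
t=20  I5→INT
t=21  I5 RO
t=22  I5 EX
t=23  I5 WR R3
t=24  I6→INT
t=25  I6 RO
t=26  I6 EX
t=27  I6 WR R0
t=28  I7→INT
t=29  I7 RO · I8→DIV
t=30  I7 EX
t=31  I7 WR R3
t=32  I8 RO
t=40  I8 EX
t=41  I8 WR R0

cycle = 29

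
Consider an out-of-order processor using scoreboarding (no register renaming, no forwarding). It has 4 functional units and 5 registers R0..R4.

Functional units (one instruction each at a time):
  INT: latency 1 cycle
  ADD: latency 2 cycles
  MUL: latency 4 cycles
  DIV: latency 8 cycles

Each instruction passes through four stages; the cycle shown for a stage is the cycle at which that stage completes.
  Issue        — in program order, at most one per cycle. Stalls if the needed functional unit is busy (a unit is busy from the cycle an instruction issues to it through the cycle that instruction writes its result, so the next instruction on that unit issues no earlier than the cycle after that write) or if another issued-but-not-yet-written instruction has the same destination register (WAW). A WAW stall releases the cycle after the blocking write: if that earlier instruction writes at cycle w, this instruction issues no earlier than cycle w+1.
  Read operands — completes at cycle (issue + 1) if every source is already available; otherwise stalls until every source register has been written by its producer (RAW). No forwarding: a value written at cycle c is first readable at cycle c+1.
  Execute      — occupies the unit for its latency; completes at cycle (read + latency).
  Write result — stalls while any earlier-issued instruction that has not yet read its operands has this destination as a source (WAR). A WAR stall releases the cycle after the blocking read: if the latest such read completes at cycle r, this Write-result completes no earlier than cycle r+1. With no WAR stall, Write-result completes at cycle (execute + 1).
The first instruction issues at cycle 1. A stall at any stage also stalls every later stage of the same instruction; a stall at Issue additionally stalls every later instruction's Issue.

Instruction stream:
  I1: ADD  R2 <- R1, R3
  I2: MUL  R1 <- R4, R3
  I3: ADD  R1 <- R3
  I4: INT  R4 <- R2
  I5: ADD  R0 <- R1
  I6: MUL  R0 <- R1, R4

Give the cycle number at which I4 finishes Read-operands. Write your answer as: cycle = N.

t=1  I1→ADD
t=2  I1 RO, I2→MUL
t=3  I2 RO
t=4  I1 EX
t=5  I1 WR R2
t=7  I2 EX
t=8  I2 WR R1
t=9  I3→ADD
t=10  I3 RO, I4→INT
t=11  I4 RO
t=12  I3 EX, I4 EX
t=13  I3 WR R1, I4 WR R4
t=14  I5→ADD
t=15  I5 RO
t=17  I5 EX
t=18  I5 WR R0
t=19  I6→MUL
t=20  I6 RO
t=24  I6 EX
t=25  I6 WR R0

cycle = 11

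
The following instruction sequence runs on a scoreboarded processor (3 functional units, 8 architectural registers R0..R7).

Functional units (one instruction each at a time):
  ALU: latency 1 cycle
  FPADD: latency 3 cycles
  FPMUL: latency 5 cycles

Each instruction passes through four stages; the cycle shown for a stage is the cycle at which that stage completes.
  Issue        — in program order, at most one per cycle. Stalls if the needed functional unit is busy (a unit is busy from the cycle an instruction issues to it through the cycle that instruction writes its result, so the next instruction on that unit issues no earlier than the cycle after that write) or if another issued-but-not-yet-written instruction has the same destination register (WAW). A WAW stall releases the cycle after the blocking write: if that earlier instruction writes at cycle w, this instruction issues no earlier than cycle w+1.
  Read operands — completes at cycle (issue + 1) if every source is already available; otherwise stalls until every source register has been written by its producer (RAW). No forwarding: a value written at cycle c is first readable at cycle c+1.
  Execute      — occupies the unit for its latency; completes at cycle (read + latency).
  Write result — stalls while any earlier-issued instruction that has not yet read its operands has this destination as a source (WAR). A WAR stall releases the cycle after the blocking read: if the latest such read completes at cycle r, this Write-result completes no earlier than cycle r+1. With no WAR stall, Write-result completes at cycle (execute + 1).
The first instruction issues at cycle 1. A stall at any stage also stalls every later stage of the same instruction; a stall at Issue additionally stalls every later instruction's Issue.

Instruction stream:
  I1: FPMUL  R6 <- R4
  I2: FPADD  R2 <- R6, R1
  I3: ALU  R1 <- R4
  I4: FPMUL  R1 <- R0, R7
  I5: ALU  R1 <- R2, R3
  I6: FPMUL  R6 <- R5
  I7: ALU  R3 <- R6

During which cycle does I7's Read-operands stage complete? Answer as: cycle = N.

cycle = 28

I1: IS=1 RO=2 EX=7 WR=8
I2: IS=2 RO=9 EX=12 WR=13  [RAW R6: wait I1 write@8]
I3: IS=3 RO=4 EX=5 WR=10  [WAR R1: wait I2 read@9]
I4: IS=11 RO=12 EX=17 WR=18  [WAW R1: wait I3 write@10]
I5: IS=19 RO=20 EX=21 WR=22  [WAW R1: wait I4 write@18]
I6: IS=20 RO=21 EX=26 WR=27
I7: IS=23 RO=28 EX=29 WR=30  [struct: ALU busy until I5 writes@22; RAW R6: wait I6 write@27]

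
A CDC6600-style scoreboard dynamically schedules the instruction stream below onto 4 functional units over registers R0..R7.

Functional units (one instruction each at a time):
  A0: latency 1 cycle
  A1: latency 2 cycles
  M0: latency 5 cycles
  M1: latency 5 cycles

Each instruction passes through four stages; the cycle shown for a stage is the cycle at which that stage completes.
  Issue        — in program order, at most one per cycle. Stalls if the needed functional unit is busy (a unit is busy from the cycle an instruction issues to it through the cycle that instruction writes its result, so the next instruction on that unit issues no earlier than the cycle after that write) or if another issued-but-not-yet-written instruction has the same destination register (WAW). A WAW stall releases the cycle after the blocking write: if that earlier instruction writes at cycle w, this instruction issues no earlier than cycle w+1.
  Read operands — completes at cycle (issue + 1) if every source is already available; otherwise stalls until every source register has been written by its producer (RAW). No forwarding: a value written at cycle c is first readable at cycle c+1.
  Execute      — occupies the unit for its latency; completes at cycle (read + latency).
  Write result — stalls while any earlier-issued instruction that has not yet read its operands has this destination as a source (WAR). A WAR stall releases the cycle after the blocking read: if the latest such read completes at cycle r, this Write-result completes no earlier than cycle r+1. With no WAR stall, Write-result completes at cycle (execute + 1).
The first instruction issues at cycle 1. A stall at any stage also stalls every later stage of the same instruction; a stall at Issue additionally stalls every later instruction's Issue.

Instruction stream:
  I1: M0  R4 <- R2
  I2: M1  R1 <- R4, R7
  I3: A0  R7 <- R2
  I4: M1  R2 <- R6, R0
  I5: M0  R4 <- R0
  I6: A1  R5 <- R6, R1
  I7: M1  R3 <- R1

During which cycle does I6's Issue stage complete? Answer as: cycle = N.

cycle = 18

1) issue 1, read 2, done 7, write 8
2) issue 2, read 9, done 14, write 15  <RAW R4: wait I1 write@8>
3) issue 3, read 4, done 5, write 10  <WAR R7: wait I2 read@9>
4) issue 16, read 17, done 22, write 23  <struct: M1 busy until I2 writes@15>
5) issue 17, read 18, done 23, write 24
6) issue 18, read 19, done 21, write 22
7) issue 24, read 25, done 30, write 31  <struct: M1 busy until I4 writes@23>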